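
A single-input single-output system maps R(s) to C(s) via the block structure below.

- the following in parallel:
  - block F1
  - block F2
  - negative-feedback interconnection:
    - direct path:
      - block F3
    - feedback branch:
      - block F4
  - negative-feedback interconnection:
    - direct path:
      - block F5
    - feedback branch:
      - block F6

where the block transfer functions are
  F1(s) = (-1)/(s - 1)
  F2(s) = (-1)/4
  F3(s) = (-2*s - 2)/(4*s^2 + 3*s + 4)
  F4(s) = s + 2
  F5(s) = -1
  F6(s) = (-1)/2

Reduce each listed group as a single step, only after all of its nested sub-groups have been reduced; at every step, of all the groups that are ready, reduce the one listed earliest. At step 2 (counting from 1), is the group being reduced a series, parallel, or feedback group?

Step 1: feedback reduction of F3, F4
Step 2: close the feedback loop around F5, F6
Step 3: add F1, F2, [F3/(1+F3*F4)], [F5/(1+F5*F6)] (parallel)
At step 2 the group reduced is feedback.

Hence the answer: feedback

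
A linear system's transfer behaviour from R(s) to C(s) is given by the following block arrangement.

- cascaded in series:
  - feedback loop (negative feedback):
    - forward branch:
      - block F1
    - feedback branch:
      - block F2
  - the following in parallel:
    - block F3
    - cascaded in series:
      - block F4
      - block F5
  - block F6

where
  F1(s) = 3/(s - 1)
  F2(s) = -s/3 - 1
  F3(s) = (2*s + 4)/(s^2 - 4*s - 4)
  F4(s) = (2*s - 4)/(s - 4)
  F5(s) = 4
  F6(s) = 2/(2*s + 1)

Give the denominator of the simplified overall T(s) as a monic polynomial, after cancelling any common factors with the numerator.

Step 1 - reduce the feedback loop with forward F1 and return F2 = (-3)/4
Step 2 - cascade F4, F5 = (8*s - 16)/(s - 4)
Step 3 - sum the parallel branches F3, (F4*F5) = (8*s^3 - 46*s^2 + 28*s + 48)/(s^3 - 8*s^2 + 12*s + 16)
Step 4 - combine [F1/(1+F1*F2)], (F3+(F4*F5)), F6 in series = (-12*s^3 + 69*s^2 - 42*s - 72)/(2*s^4 - 15*s^3 + 16*s^2 + 44*s + 16)
T(s) is the step-4 result (common factors already cancelled). Leading coefficient of the denominator: 2. Divide through by 2 for the monic polynomial.

Therefore the answer is s^4 - 15*s^3/2 + 8*s^2 + 22*s + 8.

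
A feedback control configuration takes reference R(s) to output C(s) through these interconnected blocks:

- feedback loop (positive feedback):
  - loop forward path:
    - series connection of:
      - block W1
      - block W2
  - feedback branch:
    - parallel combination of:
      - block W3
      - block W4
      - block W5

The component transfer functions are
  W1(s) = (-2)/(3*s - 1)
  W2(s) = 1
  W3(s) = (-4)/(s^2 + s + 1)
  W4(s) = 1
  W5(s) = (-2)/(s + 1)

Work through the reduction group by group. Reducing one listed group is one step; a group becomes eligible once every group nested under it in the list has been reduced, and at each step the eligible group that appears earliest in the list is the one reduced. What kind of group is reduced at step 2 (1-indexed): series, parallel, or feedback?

1. combine W1, W2 in series
2. add W3, W4, W5 (parallel)
3. collapse the loop ((W1*W2) forward, (W3+W4+W5) return)
At step 2 the group reduced is parallel.

Therefore the answer is parallel.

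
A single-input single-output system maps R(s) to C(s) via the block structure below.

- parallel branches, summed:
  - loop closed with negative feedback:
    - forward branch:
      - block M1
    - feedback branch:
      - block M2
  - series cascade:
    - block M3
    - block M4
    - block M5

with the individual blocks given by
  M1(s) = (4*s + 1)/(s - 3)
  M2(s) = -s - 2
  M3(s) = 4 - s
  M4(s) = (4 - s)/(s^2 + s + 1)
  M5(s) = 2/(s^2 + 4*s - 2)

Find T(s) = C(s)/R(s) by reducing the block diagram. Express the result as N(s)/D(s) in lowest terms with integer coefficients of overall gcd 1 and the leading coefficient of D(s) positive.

Step 1: feedback reduction of M1, M2: (-4*s - 1)/(4*s^2 + 8*s + 5)
Step 2: cascade M3, M4, M5: (2*s^2 - 16*s + 32)/(s^4 + 5*s^3 + 3*s^2 + 2*s - 2)
Step 3: parallel reduction of [M1/(1+M1*M2)], (M3*M4*M5), which is the overall transfer function T(s) = C(s)/R(s) in lowest terms

Therefore the answer is (-4*s^5 - 13*s^4 - 65*s^3 - s^2 + 182*s + 162)/(4*s^6 + 28*s^5 + 57*s^4 + 57*s^3 + 23*s^2 - 6*s - 10).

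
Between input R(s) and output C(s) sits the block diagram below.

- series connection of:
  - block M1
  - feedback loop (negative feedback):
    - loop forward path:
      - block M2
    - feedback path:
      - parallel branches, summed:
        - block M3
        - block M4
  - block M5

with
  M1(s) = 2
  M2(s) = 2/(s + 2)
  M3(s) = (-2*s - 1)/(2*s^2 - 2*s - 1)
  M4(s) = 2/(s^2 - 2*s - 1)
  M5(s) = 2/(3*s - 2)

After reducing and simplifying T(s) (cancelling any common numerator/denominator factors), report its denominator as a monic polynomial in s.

Step 1 - parallel reduction of M3, M4: (-2*s^3 + 7*s^2 - 1)/(2*s^4 - 6*s^3 + s^2 + 4*s + 1)
Step 2 - close the feedback loop around M2, (M3+M4): (4*s^4 - 12*s^3 + 2*s^2 + 8*s + 2)/(2*s^5 - 2*s^4 - 15*s^3 + 20*s^2 + 9*s)
Step 3 - cascade M1, [M2/(1+M2*(M3+M4))], M5: (16*s^4 - 48*s^3 + 8*s^2 + 32*s + 8)/(6*s^6 - 10*s^5 - 41*s^4 + 90*s^3 - 13*s^2 - 18*s)
That last expression is T(s), already simplified. Scaling its denominator by 1/6 (the reciprocal of the leading coefficient) yields the monic denominator.

Hence the answer: s^6 - 5*s^5/3 - 41*s^4/6 + 15*s^3 - 13*s^2/6 - 3*s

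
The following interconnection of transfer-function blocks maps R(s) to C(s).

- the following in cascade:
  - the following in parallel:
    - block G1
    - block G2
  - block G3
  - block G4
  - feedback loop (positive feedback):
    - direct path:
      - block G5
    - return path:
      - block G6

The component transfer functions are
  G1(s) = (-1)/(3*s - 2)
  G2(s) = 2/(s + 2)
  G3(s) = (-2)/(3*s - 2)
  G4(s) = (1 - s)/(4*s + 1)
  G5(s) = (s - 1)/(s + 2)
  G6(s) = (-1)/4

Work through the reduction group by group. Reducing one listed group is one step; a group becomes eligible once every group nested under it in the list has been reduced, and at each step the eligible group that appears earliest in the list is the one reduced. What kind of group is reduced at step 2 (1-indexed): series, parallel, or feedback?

Reducing step by step:

1. parallel reduction of G1, G2
2. reduce the feedback loop with forward G5 and return G6
3. cascade (G1+G2), G3, G4, [G5/(1-G5*G6)]
The group at step 2 is a feedback group.

Answer: feedback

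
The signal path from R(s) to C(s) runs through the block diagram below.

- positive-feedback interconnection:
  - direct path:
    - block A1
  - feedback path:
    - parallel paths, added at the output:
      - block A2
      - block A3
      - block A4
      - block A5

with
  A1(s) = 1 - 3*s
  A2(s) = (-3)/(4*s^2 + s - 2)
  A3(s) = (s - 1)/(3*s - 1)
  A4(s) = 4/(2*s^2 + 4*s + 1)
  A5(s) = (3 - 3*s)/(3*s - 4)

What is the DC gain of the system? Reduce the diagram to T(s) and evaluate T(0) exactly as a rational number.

The answer is -4/19.

Reasoning:
[1] sum the parallel branches A2, A3, A4, A5 -> (-48*s^6 - 68*s^5 + 164*s^4 - 142*s^3 + 42*s^2 + 116*s - 46)/(72*s^6 + 42*s^5 - 202*s^4 - 51*s^3 + 103*s^2 + 2*s - 8)
[2] reduce the feedback loop with forward A1 and return (A2+A3+A4+A5) -> (72*s^6 + 42*s^5 - 202*s^4 - 51*s^3 + 103*s^2 + 2*s - 8)/(48*s^6 + 44*s^5 - 186*s^4 + 202*s^3 - 5*s^2 - 138*s + 38)
Step 2 gives the overall T(s). Then T(0) = -8/38 = -4/19.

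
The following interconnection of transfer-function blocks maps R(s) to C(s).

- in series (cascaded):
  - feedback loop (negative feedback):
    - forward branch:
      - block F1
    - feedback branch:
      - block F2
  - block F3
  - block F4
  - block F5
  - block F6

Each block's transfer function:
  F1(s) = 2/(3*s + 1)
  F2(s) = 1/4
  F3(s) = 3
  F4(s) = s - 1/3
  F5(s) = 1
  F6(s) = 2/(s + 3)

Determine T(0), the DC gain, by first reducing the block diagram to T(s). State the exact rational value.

Step 1 - collapse the loop (F1 forward, F2 return); result 4/(6*s + 3)
Step 2 - series reduction of [F1/(1+F1*F2)], F3, F4, F5, F6; result (24*s - 8)/(6*s^2 + 21*s + 9)
The step-2 result is T(s). Setting s = 0: T(0) = -8/9.

Answer: -8/9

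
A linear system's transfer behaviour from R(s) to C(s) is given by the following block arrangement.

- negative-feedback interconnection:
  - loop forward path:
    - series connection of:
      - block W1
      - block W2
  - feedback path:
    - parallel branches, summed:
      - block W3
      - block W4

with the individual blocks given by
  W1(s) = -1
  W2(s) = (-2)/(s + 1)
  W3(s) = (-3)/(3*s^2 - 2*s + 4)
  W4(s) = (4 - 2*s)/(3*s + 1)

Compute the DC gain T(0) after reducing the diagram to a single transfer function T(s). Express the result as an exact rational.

Step 1: multiply W1, W2 (series): 2/(s + 1)
Step 2: sum the parallel branches W3, W4: (-6*s^3 + 16*s^2 - 25*s + 13)/(9*s^3 - 3*s^2 + 10*s + 4)
Step 3: collapse the loop ((W1*W2) forward, (W3+W4) return): (18*s^3 - 6*s^2 + 20*s + 8)/(9*s^4 - 6*s^3 + 39*s^2 - 36*s + 30)
DC gain: substitute s = 0 into T(s) from step 3: T(0) = 8/30 = 4/15.

Therefore the answer is 4/15.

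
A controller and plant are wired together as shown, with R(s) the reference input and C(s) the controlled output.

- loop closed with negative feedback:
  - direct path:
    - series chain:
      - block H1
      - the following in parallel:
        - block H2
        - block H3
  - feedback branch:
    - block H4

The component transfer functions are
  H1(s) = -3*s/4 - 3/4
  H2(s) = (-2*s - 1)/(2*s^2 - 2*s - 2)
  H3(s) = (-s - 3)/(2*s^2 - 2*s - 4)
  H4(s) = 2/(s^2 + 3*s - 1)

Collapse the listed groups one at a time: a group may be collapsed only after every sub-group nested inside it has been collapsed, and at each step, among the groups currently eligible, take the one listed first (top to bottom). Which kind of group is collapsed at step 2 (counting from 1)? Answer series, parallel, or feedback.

Reducing step by step:

(1) add H2, H3 (parallel)
(2) multiply H1, (H2+H3) (series)
(3) apply the feedback formula to (H1*(H2+H3)), H4
Step 2: series.

Answer: series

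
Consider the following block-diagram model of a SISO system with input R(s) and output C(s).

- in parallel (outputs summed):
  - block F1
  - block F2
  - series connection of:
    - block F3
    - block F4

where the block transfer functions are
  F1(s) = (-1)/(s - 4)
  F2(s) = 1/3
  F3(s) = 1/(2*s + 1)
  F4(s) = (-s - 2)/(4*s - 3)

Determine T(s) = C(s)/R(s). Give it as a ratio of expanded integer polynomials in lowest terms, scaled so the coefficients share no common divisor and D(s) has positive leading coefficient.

The answer is (8*s^3 - 61*s^2 + 17*s + 45)/(24*s^3 - 102*s^2 + 15*s + 36).

Reasoning:
1. multiply F3, F4 (series) gives (-s - 2)/(8*s^2 - 2*s - 3)
2. parallel reduction of F1, F2, (F3*F4), giving the overall T(s)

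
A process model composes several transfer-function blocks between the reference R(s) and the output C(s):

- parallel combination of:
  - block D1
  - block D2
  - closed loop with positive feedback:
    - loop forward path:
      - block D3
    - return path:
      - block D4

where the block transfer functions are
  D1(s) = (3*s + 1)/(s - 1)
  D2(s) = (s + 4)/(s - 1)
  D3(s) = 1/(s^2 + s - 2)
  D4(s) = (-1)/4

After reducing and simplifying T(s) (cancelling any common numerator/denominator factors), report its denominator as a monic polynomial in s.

Step 1: collapse the loop (D3 forward, D4 return) -> 4/(4*s^2 + 4*s - 7)
Step 2: combine D1, D2, [D3/(1-D3*D4)] in parallel -> (16*s^3 + 36*s^2 - 4*s - 39)/(4*s^3 - 11*s + 7)
That last expression is T(s), already simplified. Scaling its denominator by 1/4 (the reciprocal of the leading coefficient) yields the monic denominator.

Answer: s^3 - 11*s/4 + 7/4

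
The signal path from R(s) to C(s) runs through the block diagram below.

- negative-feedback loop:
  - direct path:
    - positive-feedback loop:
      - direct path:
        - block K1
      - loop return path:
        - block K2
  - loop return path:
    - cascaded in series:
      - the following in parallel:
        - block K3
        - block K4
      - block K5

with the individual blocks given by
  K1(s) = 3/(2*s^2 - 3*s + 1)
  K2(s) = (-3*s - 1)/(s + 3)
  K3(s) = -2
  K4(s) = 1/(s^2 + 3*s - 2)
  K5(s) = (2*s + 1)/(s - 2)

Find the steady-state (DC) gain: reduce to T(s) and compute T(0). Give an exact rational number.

Reducing step by step:

(1) feedback reduction of K1, K2 -> (3*s + 9)/(2*s^3 + 3*s^2 + s + 6)
(2) add K3, K4 (parallel) -> (-2*s^2 - 6*s + 5)/(s^2 + 3*s - 2)
(3) series reduction of (K3+K4), K5 -> (-4*s^3 - 14*s^2 + 4*s + 5)/(s^3 + s^2 - 8*s + 4)
(4) close the feedback loop around [K1/(1-K1*K2)], ((K3+K4)*K5) -> (3*s^4 + 12*s^3 - 15*s^2 - 60*s + 36)/(2*s^6 + 5*s^5 - 24*s^4 - 87*s^3 - 104*s^2 + 7*s + 69)
Evaluating the step-4 result (the overall T(s)) at s = 0 gives T(0) = 36/69 = 12/23.

Answer: 12/23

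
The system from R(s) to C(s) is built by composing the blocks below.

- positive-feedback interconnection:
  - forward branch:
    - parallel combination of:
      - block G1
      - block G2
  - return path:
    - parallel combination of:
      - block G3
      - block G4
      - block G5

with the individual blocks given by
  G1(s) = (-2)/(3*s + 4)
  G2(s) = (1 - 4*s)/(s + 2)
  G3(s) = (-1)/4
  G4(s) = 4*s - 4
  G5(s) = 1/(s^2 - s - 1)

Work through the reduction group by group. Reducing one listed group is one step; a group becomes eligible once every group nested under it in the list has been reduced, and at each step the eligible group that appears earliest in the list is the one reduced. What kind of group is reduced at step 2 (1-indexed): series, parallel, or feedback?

The answer is parallel.

Reasoning:
(1) reduce the parallel group G1, G2
(2) sum the parallel branches G3, G4, G5
(3) apply the feedback formula to (G1+G2), (G3+G4+G5)
Step 2 collapses a parallel group.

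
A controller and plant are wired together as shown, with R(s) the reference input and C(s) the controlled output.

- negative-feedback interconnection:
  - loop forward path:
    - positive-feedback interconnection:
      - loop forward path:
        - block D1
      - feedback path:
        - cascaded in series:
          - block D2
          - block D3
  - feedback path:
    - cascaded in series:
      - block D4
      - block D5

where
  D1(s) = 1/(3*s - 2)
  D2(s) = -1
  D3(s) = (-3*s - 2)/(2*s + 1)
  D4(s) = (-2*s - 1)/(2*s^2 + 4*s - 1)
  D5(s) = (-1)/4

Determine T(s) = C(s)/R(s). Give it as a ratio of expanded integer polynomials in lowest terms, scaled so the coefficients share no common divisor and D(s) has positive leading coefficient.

Step 1. reduce the series chain D2, D3, giving (3*s + 2)/(2*s + 1)
Step 2. collapse the loop (D1 forward, (D2*D3) return), giving (2*s + 1)/(6*s^2 - 4*s - 4)
Step 3. multiply D4, D5 (series), giving (2*s + 1)/(8*s^2 + 16*s - 4)
Step 4. close the feedback loop around [D1/(1-D1*(D2*D3))], (D4*D5), giving the overall T(s)

Therefore the answer is (16*s^3 + 40*s^2 + 8*s - 4)/(48*s^4 + 64*s^3 - 116*s^2 - 44*s + 17).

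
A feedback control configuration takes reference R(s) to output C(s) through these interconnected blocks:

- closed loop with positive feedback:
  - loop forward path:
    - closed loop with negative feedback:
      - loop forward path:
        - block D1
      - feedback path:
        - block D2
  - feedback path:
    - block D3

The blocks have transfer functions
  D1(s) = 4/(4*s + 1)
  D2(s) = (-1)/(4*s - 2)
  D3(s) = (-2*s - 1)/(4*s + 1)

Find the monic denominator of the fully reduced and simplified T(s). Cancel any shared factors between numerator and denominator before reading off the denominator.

Reducing step by step:

Step 1: collapse the loop (D1 forward, D2 return) gives (8*s - 4)/(8*s^2 - 2*s - 3)
Step 2: collapse the loop ([D1/(1+D1*D2)] forward, D3 return) gives (32*s^2 - 8*s - 4)/(32*s^3 + 16*s^2 - 14*s - 7)
That last expression is T(s), already simplified. Scaling its denominator by 1/32 (the reciprocal of the leading coefficient) yields the monic denominator.

Answer: s^3 + s^2/2 - 7*s/16 - 7/32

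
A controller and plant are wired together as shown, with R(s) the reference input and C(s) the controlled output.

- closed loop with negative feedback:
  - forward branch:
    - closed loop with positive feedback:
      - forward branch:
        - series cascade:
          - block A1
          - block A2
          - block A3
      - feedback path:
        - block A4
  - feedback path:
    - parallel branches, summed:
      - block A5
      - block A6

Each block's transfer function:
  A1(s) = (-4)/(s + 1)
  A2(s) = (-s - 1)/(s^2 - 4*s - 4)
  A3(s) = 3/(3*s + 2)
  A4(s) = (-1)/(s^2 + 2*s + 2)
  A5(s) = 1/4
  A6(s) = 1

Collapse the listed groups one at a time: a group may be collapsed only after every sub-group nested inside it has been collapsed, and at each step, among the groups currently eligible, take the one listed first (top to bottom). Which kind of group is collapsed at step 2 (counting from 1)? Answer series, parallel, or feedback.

(1) combine A1, A2, A3 in series
(2) collapse the loop ((A1*A2*A3) forward, A4 return)
(3) sum the parallel branches A5, A6
(4) apply the feedback formula to [(A1*A2*A3)/(1-(A1*A2*A3)*A4)], (A5+A6)
Step 2 collapses a feedback group.

Answer: feedback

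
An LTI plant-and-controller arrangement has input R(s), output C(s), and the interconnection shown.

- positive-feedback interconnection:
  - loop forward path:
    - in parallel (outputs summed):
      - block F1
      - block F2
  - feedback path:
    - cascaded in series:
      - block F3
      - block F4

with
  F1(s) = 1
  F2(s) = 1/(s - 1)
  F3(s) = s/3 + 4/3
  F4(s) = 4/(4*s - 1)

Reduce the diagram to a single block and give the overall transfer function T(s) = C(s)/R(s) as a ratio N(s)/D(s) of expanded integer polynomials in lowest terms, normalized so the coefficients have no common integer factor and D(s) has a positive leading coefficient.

Step 1: add F1, F2 (parallel), giving s/(s - 1)
Step 2: reduce the series chain F3, F4, giving (4*s + 16)/(12*s - 3)
Step 3: feedback reduction of (F1+F2), (F3*F4): this yields T(s), and no further normalization is needed

Therefore the answer is (12*s^2 - 3*s)/(8*s^2 - 31*s + 3).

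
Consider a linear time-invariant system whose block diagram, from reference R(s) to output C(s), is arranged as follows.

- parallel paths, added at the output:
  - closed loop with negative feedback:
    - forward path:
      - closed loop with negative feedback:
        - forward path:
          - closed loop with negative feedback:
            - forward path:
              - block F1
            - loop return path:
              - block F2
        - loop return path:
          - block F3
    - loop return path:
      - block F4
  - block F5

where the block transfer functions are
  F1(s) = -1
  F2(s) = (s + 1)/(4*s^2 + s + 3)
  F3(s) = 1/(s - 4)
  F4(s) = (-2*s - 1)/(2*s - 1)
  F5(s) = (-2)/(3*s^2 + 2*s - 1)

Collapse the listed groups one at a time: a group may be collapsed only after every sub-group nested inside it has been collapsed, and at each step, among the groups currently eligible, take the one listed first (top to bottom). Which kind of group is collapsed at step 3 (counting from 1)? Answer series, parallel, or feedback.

Step 1: reduce the feedback loop with forward F1 and return F2
Step 2: collapse the loop ([F1/(1+F1*F2)] forward, F3 return)
Step 3: close the feedback loop around [[F1/(1+F1*F2)]/(1+[F1/(1+F1*F2)]*F3)], F4
Step 4: add [[[F1/(1+F1*F2)]/(1+[F1/(1+F1*F2)]*F3)]/(1+[[F1/(1+F1*F2)]/(1+[F1/(1+F1*F2)]*F3)]*F4)], F5 (parallel)
The group at step 3 is a feedback group.

Hence the answer: feedback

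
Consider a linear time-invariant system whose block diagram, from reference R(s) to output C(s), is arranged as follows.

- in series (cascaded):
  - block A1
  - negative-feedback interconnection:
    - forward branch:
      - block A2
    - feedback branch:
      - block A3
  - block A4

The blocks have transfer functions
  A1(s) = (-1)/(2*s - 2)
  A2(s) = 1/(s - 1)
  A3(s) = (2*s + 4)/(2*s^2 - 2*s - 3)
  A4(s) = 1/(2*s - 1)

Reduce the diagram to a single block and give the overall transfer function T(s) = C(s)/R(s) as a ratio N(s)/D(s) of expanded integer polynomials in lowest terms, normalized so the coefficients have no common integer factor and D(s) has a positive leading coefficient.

Step 1: feedback reduction of A2, A3 gives (2*s^2 - 2*s - 3)/(2*s^3 - 4*s^2 + s + 7)
Step 2: series reduction of A1, [A2/(1+A2*A3)], A4: this yields T(s), and no further normalization is needed

Answer: (-2*s^2 + 2*s + 3)/(8*s^5 - 28*s^4 + 32*s^3 + 14*s^2 - 40*s + 14)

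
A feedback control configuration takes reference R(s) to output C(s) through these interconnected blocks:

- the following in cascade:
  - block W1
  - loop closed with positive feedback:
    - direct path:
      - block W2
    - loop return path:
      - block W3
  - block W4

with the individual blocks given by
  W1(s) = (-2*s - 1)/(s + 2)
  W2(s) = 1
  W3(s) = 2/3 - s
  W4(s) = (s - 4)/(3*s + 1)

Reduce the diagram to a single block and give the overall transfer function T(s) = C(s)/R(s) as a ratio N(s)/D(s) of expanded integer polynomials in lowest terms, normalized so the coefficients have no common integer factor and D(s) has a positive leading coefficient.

[1] feedback reduction of W2, W3 gives 3/(3*s + 1)
[2] multiply W1, [W2/(1-W2*W3)], W4 (series): this yields T(s), and no further normalization is needed

Therefore the answer is (-6*s^2 + 21*s + 12)/(9*s^3 + 24*s^2 + 13*s + 2).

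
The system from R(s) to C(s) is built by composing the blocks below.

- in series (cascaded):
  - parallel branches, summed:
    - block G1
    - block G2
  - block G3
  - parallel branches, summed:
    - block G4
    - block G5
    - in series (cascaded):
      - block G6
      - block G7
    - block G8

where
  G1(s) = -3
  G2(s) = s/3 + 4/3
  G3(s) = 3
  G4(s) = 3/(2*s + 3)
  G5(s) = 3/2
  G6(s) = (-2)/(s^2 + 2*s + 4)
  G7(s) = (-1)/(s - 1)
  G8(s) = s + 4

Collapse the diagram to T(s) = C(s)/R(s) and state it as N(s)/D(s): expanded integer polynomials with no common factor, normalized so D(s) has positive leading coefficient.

[1] parallel reduction of G1, G2: s/3 - 5/3
[2] series reduction of G6, G7: 2/(s^3 + s^2 + 2*s - 4)
[3] parallel reduction of G4, G5, (G6*G7), G8: (4*s^5 + 32*s^4 + 75*s^3 + 79*s^2 - 26*s - 144)/(4*s^4 + 10*s^3 + 14*s^2 - 4*s - 24)
[4] reduce the series chain (G1+G2), G3, (G4+G5+(G6*G7)+G8): this yields T(s), and no further normalization is needed

Answer: (4*s^6 + 12*s^5 - 85*s^4 - 296*s^3 - 421*s^2 - 14*s + 720)/(4*s^4 + 10*s^3 + 14*s^2 - 4*s - 24)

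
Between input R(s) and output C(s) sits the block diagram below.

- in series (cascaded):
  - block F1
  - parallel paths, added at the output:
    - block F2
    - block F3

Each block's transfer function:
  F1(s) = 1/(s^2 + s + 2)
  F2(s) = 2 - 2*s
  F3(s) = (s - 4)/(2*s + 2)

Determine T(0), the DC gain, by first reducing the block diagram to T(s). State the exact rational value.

First reduce the diagram to T(s).

(1) reduce the parallel group F2, F3 gives (-4*s^2 + s)/(2*s + 2)
(2) multiply F1, (F2+F3) (series) gives (-4*s^2 + s)/(2*s^3 + 4*s^2 + 6*s + 4)
That last expression is T(s); at s = 0 only the constant terms survive, so T(0) = 0/4 = 0.

Answer: 0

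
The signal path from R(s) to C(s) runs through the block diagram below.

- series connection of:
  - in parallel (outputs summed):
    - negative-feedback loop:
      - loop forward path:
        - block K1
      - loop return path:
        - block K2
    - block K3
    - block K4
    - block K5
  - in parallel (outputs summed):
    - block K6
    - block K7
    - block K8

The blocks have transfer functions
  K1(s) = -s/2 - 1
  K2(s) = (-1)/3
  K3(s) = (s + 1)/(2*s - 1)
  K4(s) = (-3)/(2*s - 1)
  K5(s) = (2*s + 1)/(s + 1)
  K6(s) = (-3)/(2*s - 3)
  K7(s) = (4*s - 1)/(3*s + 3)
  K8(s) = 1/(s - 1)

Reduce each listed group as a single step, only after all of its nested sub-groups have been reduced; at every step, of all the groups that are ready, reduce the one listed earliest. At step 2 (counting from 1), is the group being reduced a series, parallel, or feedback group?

Step 1. reduce the feedback loop with forward K1 and return K2
Step 2. combine [K1/(1+K1*K2)], K3, K4, K5 in parallel
Step 3. add K6, K7, K8 (parallel)
Step 4. combine ([K1/(1+K1*K2)]+K3+K4+K5), (K6+K7+K8) in series
At step 2 the group reduced is parallel.

Answer: parallel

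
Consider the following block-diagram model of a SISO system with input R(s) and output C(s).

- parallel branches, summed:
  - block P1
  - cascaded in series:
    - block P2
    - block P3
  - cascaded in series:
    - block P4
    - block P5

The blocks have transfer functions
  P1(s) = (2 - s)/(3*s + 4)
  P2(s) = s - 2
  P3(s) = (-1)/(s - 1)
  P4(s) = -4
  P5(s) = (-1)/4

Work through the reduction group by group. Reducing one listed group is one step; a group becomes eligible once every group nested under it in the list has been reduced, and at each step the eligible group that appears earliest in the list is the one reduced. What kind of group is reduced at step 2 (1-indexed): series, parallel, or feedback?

[1] multiply P2, P3 (series)
[2] cascade P4, P5
[3] reduce the parallel group P1, (P2*P3), (P4*P5)
Step 2 collapses a series group.

Therefore the answer is series.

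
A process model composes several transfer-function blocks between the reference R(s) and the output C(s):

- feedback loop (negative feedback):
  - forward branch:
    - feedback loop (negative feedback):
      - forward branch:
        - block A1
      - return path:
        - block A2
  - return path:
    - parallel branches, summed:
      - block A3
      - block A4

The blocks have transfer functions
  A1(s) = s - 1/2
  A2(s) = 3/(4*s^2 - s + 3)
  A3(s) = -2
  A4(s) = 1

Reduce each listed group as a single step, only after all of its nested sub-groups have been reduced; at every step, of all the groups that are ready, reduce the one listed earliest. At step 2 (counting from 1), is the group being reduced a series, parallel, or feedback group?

Reducing step by step:

Step 1 - collapse the loop (A1 forward, A2 return)
Step 2 - reduce the parallel group A3, A4
Step 3 - feedback reduction of [A1/(1+A1*A2)], (A3+A4)
Step 2: parallel.

Answer: parallel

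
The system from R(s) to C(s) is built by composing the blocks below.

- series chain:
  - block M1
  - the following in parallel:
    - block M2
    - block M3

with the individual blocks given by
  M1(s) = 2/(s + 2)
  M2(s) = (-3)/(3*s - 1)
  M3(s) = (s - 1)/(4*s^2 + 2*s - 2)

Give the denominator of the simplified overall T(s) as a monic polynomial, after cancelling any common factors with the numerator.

Answer: s^4 + 13*s^3/6 - s^2/3 - 7*s/6 + 1/3

Working:
Step 1. sum the parallel branches M2, M3: (-9*s^2 - 10*s + 7)/(12*s^3 + 2*s^2 - 8*s + 2)
Step 2. reduce the series chain M1, (M2+M3): (-9*s^2 - 10*s + 7)/(6*s^4 + 13*s^3 - 2*s^2 - 7*s + 2)
The result of step 2 is T(s) in lowest terms. Its denominator has leading coefficient 6; dividing the denominator through by 6 makes it monic.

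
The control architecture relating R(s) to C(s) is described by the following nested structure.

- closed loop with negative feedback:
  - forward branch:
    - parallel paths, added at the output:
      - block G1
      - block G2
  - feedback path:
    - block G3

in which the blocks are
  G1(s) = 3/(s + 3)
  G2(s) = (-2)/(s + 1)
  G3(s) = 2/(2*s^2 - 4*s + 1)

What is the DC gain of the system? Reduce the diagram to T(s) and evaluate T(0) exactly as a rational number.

First reduce the diagram to T(s).

Step 1. reduce the parallel group G1, G2; result (s - 3)/(s^2 + 4*s + 3)
Step 2. close the feedback loop around (G1+G2), G3; result (2*s^3 - 10*s^2 + 13*s - 3)/(2*s^4 + 4*s^3 - 9*s^2 - 6*s - 3)
Evaluating the step-2 result (the overall T(s)) at s = 0 gives T(0) = -3/(-3) = 1.

Answer: 1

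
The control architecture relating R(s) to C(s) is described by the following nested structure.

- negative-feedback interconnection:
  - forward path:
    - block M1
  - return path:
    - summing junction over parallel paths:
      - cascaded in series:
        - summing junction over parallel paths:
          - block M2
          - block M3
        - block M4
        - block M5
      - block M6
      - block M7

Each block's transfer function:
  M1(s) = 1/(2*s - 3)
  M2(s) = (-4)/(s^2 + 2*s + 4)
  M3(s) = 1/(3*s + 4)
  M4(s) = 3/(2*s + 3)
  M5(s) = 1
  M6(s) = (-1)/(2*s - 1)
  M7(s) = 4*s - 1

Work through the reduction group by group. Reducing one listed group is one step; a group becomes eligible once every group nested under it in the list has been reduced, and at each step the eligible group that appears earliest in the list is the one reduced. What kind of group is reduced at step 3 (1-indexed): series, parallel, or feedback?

Step 1: reduce the parallel group M2, M3
Step 2: combine (M2+M3), M4, M5 in series
Step 3: reduce the parallel group ((M2+M3)*M4*M5), M6, M7
Step 4: collapse the loop (M1 forward, (((M2+M3)*M4*M5)+M6+M7) return)
So the answer for step 3 is parallel.

Therefore the answer is parallel.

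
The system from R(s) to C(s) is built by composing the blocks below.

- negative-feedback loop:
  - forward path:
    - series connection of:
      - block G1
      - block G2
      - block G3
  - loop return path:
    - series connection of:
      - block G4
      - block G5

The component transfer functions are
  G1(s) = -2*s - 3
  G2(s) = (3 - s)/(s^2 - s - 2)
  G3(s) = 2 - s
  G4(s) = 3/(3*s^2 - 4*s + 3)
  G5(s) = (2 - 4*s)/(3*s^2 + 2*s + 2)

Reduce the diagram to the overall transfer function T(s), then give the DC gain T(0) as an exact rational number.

Step 1: series reduction of G1, G2, G3; result (-2*s^2 + 3*s + 9)/(s + 1)
Step 2: combine G4, G5 in series; result (6 - 12*s)/(9*s^4 - 6*s^3 + 7*s^2 - 2*s + 6)
Step 3: apply the feedback formula to (G1*G2*G3), (G4*G5); result (-18*s^6 + 39*s^5 + 49*s^4 - 29*s^3 + 45*s^2 + 54)/(9*s^5 + 3*s^4 + 25*s^3 - 43*s^2 - 86*s + 60)
DC gain: substitute s = 0 into T(s) from step 3: T(0) = 54/60 = 9/10.

Therefore the answer is 9/10.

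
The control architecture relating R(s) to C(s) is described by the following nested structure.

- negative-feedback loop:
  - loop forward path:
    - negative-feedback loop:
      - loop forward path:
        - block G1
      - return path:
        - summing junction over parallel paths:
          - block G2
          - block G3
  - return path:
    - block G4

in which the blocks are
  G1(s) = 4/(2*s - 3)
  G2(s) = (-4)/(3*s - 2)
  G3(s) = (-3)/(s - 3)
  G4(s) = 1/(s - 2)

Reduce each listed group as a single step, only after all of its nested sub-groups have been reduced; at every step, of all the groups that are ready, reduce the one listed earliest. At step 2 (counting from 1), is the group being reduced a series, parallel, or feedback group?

(1) sum the parallel branches G2, G3
(2) close the feedback loop around G1, (G2+G3)
(3) close the feedback loop around [G1/(1+G1*(G2+G3))], G4
Step 2 collapses a feedback group.

Final answer: feedback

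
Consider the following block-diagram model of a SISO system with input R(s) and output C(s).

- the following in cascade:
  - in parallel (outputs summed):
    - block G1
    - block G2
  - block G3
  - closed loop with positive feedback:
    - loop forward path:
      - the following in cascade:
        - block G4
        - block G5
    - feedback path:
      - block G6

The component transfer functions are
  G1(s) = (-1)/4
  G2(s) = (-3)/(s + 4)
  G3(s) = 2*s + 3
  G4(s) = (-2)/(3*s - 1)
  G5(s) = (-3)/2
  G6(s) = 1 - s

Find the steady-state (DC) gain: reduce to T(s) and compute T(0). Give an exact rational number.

Answer: 9/4

Working:
[1] reduce the parallel group G1, G2 gives (-s - 16)/(4*s + 16)
[2] reduce the series chain G4, G5 gives 3/(3*s - 1)
[3] close the feedback loop around (G4*G5), G6 gives 3/(6*s - 4)
[4] multiply (G1+G2), G3, [(G4*G5)/(1-(G4*G5)*G6)] (series) gives (-6*s^2 - 105*s - 144)/(24*s^2 + 80*s - 64)
Step 4 gives the overall T(s). Then T(0) = -144/(-64) = 9/4.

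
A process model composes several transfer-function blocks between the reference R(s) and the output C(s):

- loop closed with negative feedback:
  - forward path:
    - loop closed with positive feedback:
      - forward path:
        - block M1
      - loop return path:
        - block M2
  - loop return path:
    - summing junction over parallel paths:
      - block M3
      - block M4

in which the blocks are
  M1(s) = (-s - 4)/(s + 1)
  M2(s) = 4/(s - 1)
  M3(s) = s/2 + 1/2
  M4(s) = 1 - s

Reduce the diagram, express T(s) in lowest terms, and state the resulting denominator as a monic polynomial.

[1] feedback reduction of M1, M2; result (-s^2 - 3*s + 4)/(s^2 + 4*s + 15)
[2] reduce the parallel group M3, M4; result 3/2 - s/2
[3] feedback reduction of [M1/(1-M1*M2)], (M3+M4); result (-2*s^2 - 6*s + 8)/(s^3 + 2*s^2 - 5*s + 42)
T(s) is the step-3 result (common factors already cancelled). Leading coefficient of the denominator: 1, so no rescaling is needed.

Final answer: s^3 + 2*s^2 - 5*s + 42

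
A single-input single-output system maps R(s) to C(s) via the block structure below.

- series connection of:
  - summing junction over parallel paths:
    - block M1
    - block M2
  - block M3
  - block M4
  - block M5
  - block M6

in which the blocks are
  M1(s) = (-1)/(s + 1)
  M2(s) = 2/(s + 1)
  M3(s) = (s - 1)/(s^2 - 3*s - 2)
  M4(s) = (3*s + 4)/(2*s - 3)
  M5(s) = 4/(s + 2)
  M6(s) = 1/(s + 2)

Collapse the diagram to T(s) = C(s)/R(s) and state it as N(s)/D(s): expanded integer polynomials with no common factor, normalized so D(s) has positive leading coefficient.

Step 1 - add M1, M2 (parallel) -> 1/(s + 1)
Step 2 - series reduction of (M1+M2), M3, M4, M5, M6: this yields T(s), and no further normalization is needed

Answer: (12*s^2 + 4*s - 16)/(2*s^6 + s^5 - 24*s^4 - 33*s^3 + 34*s^2 + 68*s + 24)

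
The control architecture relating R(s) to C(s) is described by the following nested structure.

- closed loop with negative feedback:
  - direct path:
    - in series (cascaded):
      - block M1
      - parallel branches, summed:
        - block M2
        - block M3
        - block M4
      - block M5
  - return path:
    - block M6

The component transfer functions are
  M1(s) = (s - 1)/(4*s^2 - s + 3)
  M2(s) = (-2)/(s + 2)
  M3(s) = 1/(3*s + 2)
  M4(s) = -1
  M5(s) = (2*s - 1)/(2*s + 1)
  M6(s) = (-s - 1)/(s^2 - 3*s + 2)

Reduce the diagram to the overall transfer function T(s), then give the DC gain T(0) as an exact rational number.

(1) parallel reduction of M2, M3, M4 gives (-3*s^2 - 13*s - 6)/(3*s^2 + 8*s + 4)
(2) series reduction of M1, (M2+M3+M4), M5 gives (-6*s^4 - 17*s^3 + 24*s^2 + 5*s - 6)/(24*s^5 + 70*s^4 + 63*s^3 + 57*s^2 + 44*s + 12)
(3) collapse the loop ((M1*(M2+M3+M4)*M5) forward, M6 return) gives (-6*s^5 - 5*s^4 + 58*s^3 - 43*s^2 - 16*s + 12)/(24*s^6 + 22*s^5 - 71*s^4 - 40*s^3 - 48*s^2 - 83*s - 30)
Evaluating the step-3 result (the overall T(s)) at s = 0 gives T(0) = 12/(-30) = -2/5.

Answer: -2/5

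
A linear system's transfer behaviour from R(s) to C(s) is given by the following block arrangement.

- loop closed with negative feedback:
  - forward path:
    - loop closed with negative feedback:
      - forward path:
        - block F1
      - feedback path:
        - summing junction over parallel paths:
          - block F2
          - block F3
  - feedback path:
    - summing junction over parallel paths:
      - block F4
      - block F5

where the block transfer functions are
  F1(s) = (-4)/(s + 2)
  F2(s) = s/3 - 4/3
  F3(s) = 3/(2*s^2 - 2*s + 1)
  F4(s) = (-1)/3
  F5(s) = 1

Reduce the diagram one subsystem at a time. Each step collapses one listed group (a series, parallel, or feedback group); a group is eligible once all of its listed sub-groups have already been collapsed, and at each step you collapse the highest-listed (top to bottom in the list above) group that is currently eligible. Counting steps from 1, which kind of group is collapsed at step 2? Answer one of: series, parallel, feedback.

1. sum the parallel branches F2, F3
2. apply the feedback formula to F1, (F2+F3)
3. parallel reduction of F4, F5
4. collapse the loop ([F1/(1+F1*(F2+F3))] forward, (F4+F5) return)
So the answer for step 2 is feedback.

Hence the answer: feedback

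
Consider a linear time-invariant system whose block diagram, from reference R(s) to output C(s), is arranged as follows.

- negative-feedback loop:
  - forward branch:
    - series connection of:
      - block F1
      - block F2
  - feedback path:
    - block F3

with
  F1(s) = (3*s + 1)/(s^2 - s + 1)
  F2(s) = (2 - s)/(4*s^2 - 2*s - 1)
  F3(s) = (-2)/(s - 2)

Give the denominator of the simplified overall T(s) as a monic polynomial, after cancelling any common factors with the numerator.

Reducing step by step:

Step 1: cascade F1, F2 -> (-3*s^2 + 5*s + 2)/(4*s^4 - 6*s^3 + 5*s^2 - s - 1)
Step 2: feedback reduction of (F1*F2), F3 -> (-3*s^2 + 5*s + 2)/(4*s^4 - 6*s^3 + 5*s^2 + 5*s + 1)
T(s) is the step-2 result (common factors already cancelled). Leading coefficient of the denominator: 4. Divide through by 4 for the monic polynomial.

Answer: s^4 - 3*s^3/2 + 5*s^2/4 + 5*s/4 + 1/4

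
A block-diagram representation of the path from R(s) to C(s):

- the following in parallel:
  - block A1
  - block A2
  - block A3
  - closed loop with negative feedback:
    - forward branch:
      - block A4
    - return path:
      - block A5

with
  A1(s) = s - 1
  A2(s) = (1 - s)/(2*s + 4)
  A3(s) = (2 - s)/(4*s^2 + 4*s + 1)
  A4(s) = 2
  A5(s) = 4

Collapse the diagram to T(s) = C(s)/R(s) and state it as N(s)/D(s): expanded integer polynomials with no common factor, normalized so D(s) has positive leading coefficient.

Step 1. close the feedback loop around A4, A5 gives 2/9
Step 2. combine A1, A2, A3, [A4/(1+A4*A5)] in parallel - this is the overall T(s), already in the required normalized form

Hence the answer: (72*s^4 + 124*s^3 - 24*s^2 - 63*s + 53)/(72*s^3 + 216*s^2 + 162*s + 36)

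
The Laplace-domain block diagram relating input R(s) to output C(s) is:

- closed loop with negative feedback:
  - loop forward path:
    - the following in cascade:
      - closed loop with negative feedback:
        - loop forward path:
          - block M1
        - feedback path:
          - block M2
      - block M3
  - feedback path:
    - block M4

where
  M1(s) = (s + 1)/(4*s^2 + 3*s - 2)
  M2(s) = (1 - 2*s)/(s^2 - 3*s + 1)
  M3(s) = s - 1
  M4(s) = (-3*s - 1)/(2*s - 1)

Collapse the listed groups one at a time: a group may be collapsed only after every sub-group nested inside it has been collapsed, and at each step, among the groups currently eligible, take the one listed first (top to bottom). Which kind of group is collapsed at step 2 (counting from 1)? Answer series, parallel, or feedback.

Step 1: apply the feedback formula to M1, M2
Step 2: series reduction of [M1/(1+M1*M2)], M3
Step 3: collapse the loop (([M1/(1+M1*M2)]*M3) forward, M4 return)
So the answer for step 2 is series.

Final answer: series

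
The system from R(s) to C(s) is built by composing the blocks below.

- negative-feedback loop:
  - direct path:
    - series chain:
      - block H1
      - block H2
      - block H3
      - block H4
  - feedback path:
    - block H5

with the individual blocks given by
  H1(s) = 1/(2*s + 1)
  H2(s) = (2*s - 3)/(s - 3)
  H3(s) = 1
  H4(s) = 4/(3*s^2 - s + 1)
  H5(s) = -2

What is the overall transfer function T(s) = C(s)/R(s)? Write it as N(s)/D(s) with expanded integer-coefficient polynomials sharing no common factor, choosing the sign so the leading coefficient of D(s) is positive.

1. combine H1, H2, H3, H4 in series: (8*s - 12)/(6*s^4 - 17*s^3 - 2*s^2 - 2*s - 3)
2. close the feedback loop around (H1*H2*H3*H4), H5: this yields T(s), and no further normalization is needed

Final answer: (8*s - 12)/(6*s^4 - 17*s^3 - 2*s^2 - 18*s + 21)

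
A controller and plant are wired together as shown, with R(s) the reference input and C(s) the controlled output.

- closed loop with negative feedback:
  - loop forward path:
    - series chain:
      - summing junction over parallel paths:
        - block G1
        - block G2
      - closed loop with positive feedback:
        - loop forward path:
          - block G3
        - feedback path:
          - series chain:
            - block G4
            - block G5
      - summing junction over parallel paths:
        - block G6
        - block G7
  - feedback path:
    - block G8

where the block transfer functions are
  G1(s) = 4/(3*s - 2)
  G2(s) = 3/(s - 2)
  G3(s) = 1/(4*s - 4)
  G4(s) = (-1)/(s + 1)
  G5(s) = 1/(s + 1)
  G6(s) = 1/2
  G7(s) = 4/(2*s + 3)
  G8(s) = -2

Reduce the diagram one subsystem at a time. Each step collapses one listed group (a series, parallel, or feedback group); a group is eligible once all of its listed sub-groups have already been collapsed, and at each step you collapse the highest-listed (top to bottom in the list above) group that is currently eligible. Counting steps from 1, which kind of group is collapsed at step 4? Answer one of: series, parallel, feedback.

Step 1: add G1, G2 (parallel)
Step 2: reduce the series chain G4, G5
Step 3: feedback reduction of G3, (G4*G5)
Step 4: sum the parallel branches G6, G7
Step 5: combine (G1+G2), [G3/(1-G3*(G4*G5))], (G6+G7) in series
Step 6: close the feedback loop around ((G1+G2)*[G3/(1-G3*(G4*G5))]*(G6+G7)), G8
So the answer for step 4 is parallel.

Therefore the answer is parallel.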